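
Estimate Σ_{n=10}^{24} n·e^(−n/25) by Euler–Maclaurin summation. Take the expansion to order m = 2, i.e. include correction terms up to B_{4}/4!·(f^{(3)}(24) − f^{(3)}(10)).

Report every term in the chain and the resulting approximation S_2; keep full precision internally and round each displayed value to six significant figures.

S_2 ≈ 125.400

The integral term ∫_10^24 x·e^(−x/25) dx = 117.486.
Boundary: ½(f(10) + f(24)) = ½(6.70320 + 9.18943) = 7.94631.
So far: 125.433.
k=1: B_{2}/(2)! × [f^{(1)}(24) − f^{(1)}(10)] = 1/12 × (0.0153157 − 0.402192) = -0.0322397.
Running total after k=1: 125.400.
k=2: B_{4}/(4)! × [f^{(3)}(24) − f^{(3)}(10)] = −1/720 × (0.00124976 − 0.00278853) = 2.13718e-06.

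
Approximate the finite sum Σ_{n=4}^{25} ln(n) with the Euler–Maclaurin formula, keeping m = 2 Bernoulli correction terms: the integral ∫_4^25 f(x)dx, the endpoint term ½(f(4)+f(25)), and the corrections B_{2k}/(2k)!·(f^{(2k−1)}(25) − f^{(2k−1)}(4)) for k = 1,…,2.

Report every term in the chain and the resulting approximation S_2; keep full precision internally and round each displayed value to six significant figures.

The integral term ∫_4^25 ln(x) dx = 53.9267.
½[f(4) + f(25)] = ½[1.38629 + 3.21888] = 2.30259.
Integral + boundary = 56.2293.
Correction k=1: B_{2}/2! · (f^{(1)}(25) − f^{(1)}(4)) = 1/12 · (0.0400000 − 0.250000) = -0.0175000.
Partial sum through k=1: 56.2118.
Correction k=2: B_{4}/4! · (f^{(3)}(25) − f^{(3)}(4)) = −1/720 · (0.000128000 − 0.0312500) = 4.32250e-05.

S_2 ≈ 56.2118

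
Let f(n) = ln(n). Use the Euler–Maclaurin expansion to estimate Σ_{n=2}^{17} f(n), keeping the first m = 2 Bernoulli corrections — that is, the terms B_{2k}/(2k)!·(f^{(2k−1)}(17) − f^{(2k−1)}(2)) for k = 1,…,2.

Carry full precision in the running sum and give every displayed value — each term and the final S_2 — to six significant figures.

S_2 ≈ 33.5051

The integral term ∫_2^17 ln(x) dx = 31.7783.
Endpoint term: (f(2) + f(17))/2 = (0.693147 + 2.83321)/2 = 1.76318.
So far: 33.5415.
Order-1 term: 1/12 · (0.0588235 − 0.500000) = -0.0367647.
Partial sum through k=1: 33.5047.
Order-2 term: −1/720 · (0.000407083 − 0.250000) = 0.000346657.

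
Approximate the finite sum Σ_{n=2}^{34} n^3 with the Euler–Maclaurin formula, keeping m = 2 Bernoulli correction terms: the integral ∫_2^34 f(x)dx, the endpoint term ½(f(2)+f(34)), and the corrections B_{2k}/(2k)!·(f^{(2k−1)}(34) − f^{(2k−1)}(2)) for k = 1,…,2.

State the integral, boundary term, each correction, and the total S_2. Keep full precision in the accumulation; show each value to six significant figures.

S_2 ≈ 354024

Integral: ∫_2^34 x^3 dx = 334080.
½[f(2) + f(34)] = ½[8.00000 + 39304.0] = 19656.0.
So far: 353736.
Correction k=1: B_{2}/2! · (f^{(1)}(34) − f^{(1)}(2)) = 1/12 · (3468.00 − 12.0000) = 288.000.
After k=1: 354024.
Correction k=2: B_{4}/4! · (f^{(3)}(34) − f^{(3)}(2)) = −1/720 · (6.00000 − 6.00000) = 0.00000.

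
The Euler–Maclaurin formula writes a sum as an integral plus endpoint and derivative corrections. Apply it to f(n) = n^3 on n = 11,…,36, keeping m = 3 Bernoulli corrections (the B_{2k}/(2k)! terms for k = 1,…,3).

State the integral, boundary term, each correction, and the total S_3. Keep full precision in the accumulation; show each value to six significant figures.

S_3 ≈ 440531

Integral: ∫_11^36 x^3 dx = 416244.
½[f(11) + f(36)] = ½[1331.00 + 46656.0] = 23993.5.
So far: 440237.
Correction k=1: B_{2}/2! · (f^{(1)}(36) − f^{(1)}(11)) = 1/12 · (3888.00 − 363.000) = 293.750.
After k=1: 440531.
Correction k=2: B_{4}/4! · (f^{(3)}(36) − f^{(3)}(11)) = −1/720 · (6.00000 − 6.00000) = 0.00000.
After k=2: 440531.
Correction k=3: B_{6}/6! · (f^{(5)}(36) − f^{(5)}(11)) = 1/30240 · (0.00000 − 0.00000) = 0.00000.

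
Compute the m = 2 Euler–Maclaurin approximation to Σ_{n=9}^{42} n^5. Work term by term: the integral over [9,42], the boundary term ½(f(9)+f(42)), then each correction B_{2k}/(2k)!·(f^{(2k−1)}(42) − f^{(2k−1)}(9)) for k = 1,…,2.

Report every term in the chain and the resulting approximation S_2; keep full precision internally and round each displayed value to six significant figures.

The integral term ∫_9^42 x^5 dx = 9.14750e+08.
½[f(9) + f(42)] = ½[59049.0 + 1.30691e+08] = 6.53751e+07.
Integral + boundary = 9.80125e+08.
Correction k=1: B_{2}/2! · (f^{(1)}(42) − f^{(1)}(9)) = 1/12 · (1.55585e+07 − 32805.0) = 1.29381e+06.
Partial sum through k=1: 9.81419e+08.
Correction k=2: B_{4}/4! · (f^{(3)}(42) − f^{(3)}(9)) = −1/720 · (105840 − 4860.00) = -140.250.

S_2 ≈ 9.81419e+08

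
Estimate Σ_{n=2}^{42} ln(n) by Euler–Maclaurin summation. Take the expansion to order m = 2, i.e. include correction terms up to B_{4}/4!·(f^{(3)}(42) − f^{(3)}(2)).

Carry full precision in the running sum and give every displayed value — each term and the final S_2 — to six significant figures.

Integral: ∫_2^42 ln(x) dx = 115.596.
Boundary: ½(f(2) + f(42)) = ½(0.693147 + 3.73767) = 2.21541.
Running total after boundary: 117.811.
Order-1 term: 1/12 · (0.0238095 − 0.500000) = -0.0396825.
After k=1: 117.772.
Order-2 term: −1/720 · (2.69949e-05 − 0.250000) = 0.000347185.

S_2 ≈ 117.772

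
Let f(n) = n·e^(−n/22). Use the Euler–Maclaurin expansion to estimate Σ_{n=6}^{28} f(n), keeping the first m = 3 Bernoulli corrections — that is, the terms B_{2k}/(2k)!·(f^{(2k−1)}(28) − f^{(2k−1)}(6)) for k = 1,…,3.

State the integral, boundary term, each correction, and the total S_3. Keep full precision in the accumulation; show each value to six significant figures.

The integral term ∫_6^28 x·e^(−x/22) dx = 160.888.
½[f(6) + f(28)] = ½[4.56780 + 7.84187] = 6.20484.
Running total after boundary: 167.092.
Order-1 term: 1/12 · (-0.0763818 − 0.553673) = -0.0525046.
After k=1: 167.040.
Order-2 term: −1/720 · (0.000999487 − 0.00428982) = 4.56991e-06.
After k=2: 167.040.
Order-3 term: 1/30240 · (4.45617e-06 − 1.53630e-05) = -3.60675e-10.

S_3 ≈ 167.040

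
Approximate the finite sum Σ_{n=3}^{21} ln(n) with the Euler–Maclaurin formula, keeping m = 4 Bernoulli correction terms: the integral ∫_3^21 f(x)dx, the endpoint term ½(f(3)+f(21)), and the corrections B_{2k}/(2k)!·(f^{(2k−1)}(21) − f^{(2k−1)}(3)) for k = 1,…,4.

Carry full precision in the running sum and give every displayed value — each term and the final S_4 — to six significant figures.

S_4 ≈ 44.6870

Integral: ∫_3^21 ln(x) dx = 42.6391.
½[f(3) + f(21)] = ½[1.09861 + 3.04452] = 2.07157.
Integral + boundary = 44.7107.
k=1: B_{2}/(2)! × [f^{(1)}(21) − f^{(1)}(3)] = 1/12 × (0.0476190 − 0.333333) = -0.0238095.
After k=1: 44.6869.
k=2: B_{4}/(4)! × [f^{(3)}(21) − f^{(3)}(3)] = −1/720 × (0.000215959 − 0.0740741) = 0.000102581.
After k=2: 44.6870.
k=3: B_{6}/(6)! × [f^{(5)}(21) − f^{(5)}(3)] = 1/30240 × (5.87645e-06 − 0.0987654) = -3.26586e-06.
After k=3: 44.6870.
k=4: B_{8}/(8)! × [f^{(7)}(21) − f^{(7)}(3)] = −1/1209600 × (3.99758e-07 − 0.329218) = 2.72171e-07.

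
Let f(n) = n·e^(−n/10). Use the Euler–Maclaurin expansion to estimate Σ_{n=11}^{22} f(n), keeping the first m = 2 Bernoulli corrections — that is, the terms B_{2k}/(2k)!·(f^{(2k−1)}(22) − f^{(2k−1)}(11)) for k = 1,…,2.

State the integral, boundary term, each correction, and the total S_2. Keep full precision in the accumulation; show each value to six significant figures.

∫_11^22 x·e^(−x/10) dx evaluates to 34.4459.
Boundary: ½(f(11) + f(22)) = ½(3.66158 + 2.43767) = 3.04963.
Running total after boundary: 37.4955.
Order-1 term: 1/12 · (-0.132964 − (-0.0332871)) = -0.00830639.
Running total after k=1: 37.4872.
Order-2 term: −1/720 · (0.000886425 − 0.00632455) = 7.55295e-06.

S_2 ≈ 37.4872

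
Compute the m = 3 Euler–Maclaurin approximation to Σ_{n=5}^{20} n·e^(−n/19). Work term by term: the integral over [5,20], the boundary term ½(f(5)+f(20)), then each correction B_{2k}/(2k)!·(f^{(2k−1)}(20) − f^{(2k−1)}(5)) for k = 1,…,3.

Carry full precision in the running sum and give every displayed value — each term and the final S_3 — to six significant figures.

S_3 ≈ 97.2316

∫_5^20 x·e^(−x/19) dx evaluates to 91.8686.
½[f(5) + f(20)] = ½[3.84310 + 6.98036] = 5.41173.
Running total after boundary: 97.2803.
k=1: B_{2}/(2)! × [f^{(1)}(20) − f^{(1)}(5)] = 1/12 × (-0.0183694 − 0.566352) = -0.0487268.
Running total after k=1: 97.2316.
k=2: B_{4}/(4)! × [f^{(3)}(20) − f^{(3)}(5)] = −1/720 × (0.00188273 − 0.00582713) = 5.47833e-06.
Running total after k=2: 97.2316.
k=3: B_{6}/(6)! × [f^{(5)}(20) − f^{(5)}(5)] = 1/30240 × (1.05716e-05 − 2.79374e-05) = -5.74267e-10.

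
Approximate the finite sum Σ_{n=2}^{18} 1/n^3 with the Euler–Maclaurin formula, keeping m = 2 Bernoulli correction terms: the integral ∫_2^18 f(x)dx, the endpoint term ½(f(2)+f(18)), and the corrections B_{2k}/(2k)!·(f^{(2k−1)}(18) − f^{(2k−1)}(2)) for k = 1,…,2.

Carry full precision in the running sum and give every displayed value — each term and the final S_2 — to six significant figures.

The integral term ∫_2^18 1/x^3 dx = 0.123457.
½[f(2) + f(18)] = ½[0.125000 + 0.000171468] = 0.0625857.
So far: 0.186043.
Correction k=1: B_{2}/2! · (f^{(1)}(18) − f^{(1)}(2)) = 1/12 · (-2.85780e-05 − (-0.187500)) = 0.0156226.
Running total after k=1: 0.201665.
Correction k=2: B_{4}/4! · (f^{(3)}(18) − f^{(3)}(2)) = −1/720 · (-1.76407e-06 − (-0.937500)) = -0.00130208.

S_2 ≈ 0.200363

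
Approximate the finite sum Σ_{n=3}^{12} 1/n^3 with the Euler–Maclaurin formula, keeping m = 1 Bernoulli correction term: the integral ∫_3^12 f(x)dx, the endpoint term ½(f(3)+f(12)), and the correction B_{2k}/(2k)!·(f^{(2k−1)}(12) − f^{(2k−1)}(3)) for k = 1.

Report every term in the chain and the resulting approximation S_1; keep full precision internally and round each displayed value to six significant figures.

S_1 ≈ 0.0739656

The integral term ∫_3^12 1/x^3 dx = 0.0520833.
Endpoint term: (f(3) + f(12))/2 = (0.0370370 + 0.000578704)/2 = 0.0188079.
So far: 0.0708912.
Correction k=1: B_{2}/2! · (f^{(1)}(12) − f^{(1)}(3)) = 1/12 · (-0.000144676 − (-0.0370370)) = 0.00307436.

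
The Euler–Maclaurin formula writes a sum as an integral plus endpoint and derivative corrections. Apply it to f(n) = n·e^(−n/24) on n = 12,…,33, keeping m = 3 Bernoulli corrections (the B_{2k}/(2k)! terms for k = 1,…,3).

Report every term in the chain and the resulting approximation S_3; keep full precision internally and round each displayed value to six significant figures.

Integral: ∫_12^33 x·e^(−x/24) dx = 178.158.
Endpoint term: (f(12) + f(33))/2 = (7.27837 + 8.34371)/2 = 7.81104.
Integral + boundary = 185.969.
Order-1 term: 1/12 · (-0.0948148 − 0.303265) = -0.0331733.
Running total after k=1: 185.936.
Order-2 term: −1/720 · (0.000713306 − 0.00263251) = 2.66556e-06.
Running total after k=2: 185.936.
Order-3 term: 1/30240 · (2.76254e-06 − 8.22660e-06) = -1.80690e-10.

S_3 ≈ 185.936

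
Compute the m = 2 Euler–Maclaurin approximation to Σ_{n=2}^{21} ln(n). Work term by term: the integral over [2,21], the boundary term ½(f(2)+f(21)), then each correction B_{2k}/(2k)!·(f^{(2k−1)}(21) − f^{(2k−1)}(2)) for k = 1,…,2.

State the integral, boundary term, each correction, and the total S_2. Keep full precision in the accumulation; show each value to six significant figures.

S_2 ≈ 45.3802

The integral term ∫_2^21 ln(x) dx = 43.5487.
Boundary: ½(f(2) + f(21)) = ½(0.693147 + 3.04452) = 1.86883.
Integral + boundary = 45.4175.
Correction k=1: B_{2}/2! · (f^{(1)}(21) − f^{(1)}(2)) = 1/12 · (0.0476190 − 0.500000) = -0.0376984.
After k=1: 45.3798.
Correction k=2: B_{4}/4! · (f^{(3)}(21) − f^{(3)}(2)) = −1/720 · (0.000215959 − 0.250000) = 0.000346922.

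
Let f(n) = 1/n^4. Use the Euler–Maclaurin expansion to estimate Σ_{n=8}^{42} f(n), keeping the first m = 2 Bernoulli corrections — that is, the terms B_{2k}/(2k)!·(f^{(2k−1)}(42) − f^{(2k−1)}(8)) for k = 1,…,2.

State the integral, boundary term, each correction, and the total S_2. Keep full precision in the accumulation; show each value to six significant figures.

The integral term ∫_8^42 1/x^4 dx = 0.000646543.
½[f(8) + f(42)] = ½[0.000244141 + 3.21368e-07] = 0.000122231.
Integral + boundary = 0.000768774.
k=1: B_{2}/(2)! × [f^{(1)}(42) − f^{(1)}(8)] = 1/12 × (-3.06065e-08 − (-0.000122070)) = 1.01700e-05.
Partial sum through k=1: 0.000778943.
k=2: B_{4}/(4)! × [f^{(3)}(42) − f^{(3)}(8)] = −1/720 × (-5.20519e-10 − (-5.72205e-05)) = -7.94721e-08.

S_2 ≈ 0.000778864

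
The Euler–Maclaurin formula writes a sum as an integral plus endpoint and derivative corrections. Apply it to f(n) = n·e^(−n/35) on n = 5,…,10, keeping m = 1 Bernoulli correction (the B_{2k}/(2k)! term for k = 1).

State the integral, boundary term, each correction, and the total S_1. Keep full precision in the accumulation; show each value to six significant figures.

S_1 ≈ 35.9597

The integral term ∫_5^10 x·e^(−x/35) dx = 30.0523.
Endpoint term: (f(5) + f(10))/2 = (4.33439 + 7.51477)/2 = 5.92458.
Running total after boundary: 35.9769.
Order-1 term: 1/12 · (0.536769 − 0.743038) = -0.0171891.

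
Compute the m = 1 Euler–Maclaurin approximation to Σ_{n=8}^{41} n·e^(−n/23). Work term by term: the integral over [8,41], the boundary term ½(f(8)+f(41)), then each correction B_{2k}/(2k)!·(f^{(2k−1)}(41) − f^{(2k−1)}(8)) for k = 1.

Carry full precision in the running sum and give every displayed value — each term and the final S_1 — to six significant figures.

S_1 ≈ 262.171

Integral: ∫_8^41 x·e^(−x/23) dx = 255.947.
Endpoint term: (f(8) + f(41))/2 = (5.64977 + 6.89615)/2 = 6.27296.
Running total after boundary: 262.220.
Order-1 term: 1/12 · (-0.131634 − 0.460579) = -0.0493511.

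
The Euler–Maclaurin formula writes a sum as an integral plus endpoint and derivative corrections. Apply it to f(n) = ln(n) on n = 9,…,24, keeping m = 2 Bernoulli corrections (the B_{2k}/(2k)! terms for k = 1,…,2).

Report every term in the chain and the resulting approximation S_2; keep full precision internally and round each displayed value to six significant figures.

S_2 ≈ 44.1801

Integral: ∫_9^24 ln(x) dx = 41.4983.
Boundary: ½(f(9) + f(24)) = ½(2.19722 + 3.17805) = 2.68764.
So far: 44.1859.
Correction k=1: B_{2}/2! · (f^{(1)}(24) − f^{(1)}(9)) = 1/12 · (0.0416667 − 0.111111) = -0.00578704.
After k=1: 44.1801.
Correction k=2: B_{4}/4! · (f^{(3)}(24) − f^{(3)}(9)) = −1/720 · (0.000144676 − 0.00274348) = 3.60946e-06.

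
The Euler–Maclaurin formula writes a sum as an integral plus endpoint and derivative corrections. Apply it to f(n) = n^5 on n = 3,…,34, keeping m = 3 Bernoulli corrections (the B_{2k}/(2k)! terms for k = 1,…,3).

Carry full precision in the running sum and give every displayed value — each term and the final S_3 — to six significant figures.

S_3 ≈ 2.80742e+08

∫_3^34 x^5 dx evaluates to 2.57467e+08.
Boundary: ½(f(3) + f(34)) = ½(243.000 + 4.54354e+07) = 2.27178e+07.
So far: 2.80185e+08.
k=1: B_{2}/(2)! × [f^{(1)}(34) − f^{(1)}(3)] = 1/12 × (6.68168e+06 − 405.000) = 556773.
Running total after k=1: 2.80742e+08.
k=2: B_{4}/(4)! × [f^{(3)}(34) − f^{(3)}(3)] = −1/720 × (69360.0 − 540.000) = -95.5833.
Running total after k=2: 2.80742e+08.
k=3: B_{6}/(6)! × [f^{(5)}(34) − f^{(5)}(3)] = 1/30240 × (120.000 − 120.000) = 0.00000.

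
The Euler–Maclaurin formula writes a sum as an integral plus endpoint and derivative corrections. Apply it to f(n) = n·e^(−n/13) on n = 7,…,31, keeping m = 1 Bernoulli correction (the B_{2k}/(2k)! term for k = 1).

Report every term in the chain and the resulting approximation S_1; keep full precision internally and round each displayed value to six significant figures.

∫_7^31 x·e^(−x/13) dx evaluates to 99.0527.
½[f(7) + f(31)] = ½[4.08552 + 2.85586] = 3.47069.
Running total after boundary: 102.523.
k=1: B_{2}/(2)! × [f^{(1)}(31) − f^{(1)}(7)] = 1/12 × (-0.127557 − 0.269375) = -0.0330776.

S_1 ≈ 102.490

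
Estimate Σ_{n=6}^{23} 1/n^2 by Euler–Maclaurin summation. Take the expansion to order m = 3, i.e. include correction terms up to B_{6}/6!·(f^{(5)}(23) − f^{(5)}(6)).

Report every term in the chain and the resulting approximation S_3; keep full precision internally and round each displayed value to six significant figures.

S_3 ≈ 0.138776

Integral: ∫_6^23 1/x^2 dx = 0.123188.
Endpoint term: (f(6) + f(23))/2 = (0.0277778 + 0.00189036)/2 = 0.0148341.
Running total after boundary: 0.138022.
k=1: B_{2}/(2)! × [f^{(1)}(23) − f^{(1)}(6)] = 1/12 × (-0.000164379 − (-0.00925926)) = 0.000757907.
Running total after k=1: 0.138780.
k=2: B_{4}/(4)! × [f^{(3)}(23) − f^{(3)}(6)] = −1/720 × (-3.72883e-06 − (-0.00308642)) = -4.28152e-06.
Running total after k=2: 0.138776.
k=3: B_{6}/(6)! × [f^{(5)}(23) − f^{(5)}(6)] = 1/30240 × (-2.11465e-07 − (-0.00257202)) = 8.50465e-08.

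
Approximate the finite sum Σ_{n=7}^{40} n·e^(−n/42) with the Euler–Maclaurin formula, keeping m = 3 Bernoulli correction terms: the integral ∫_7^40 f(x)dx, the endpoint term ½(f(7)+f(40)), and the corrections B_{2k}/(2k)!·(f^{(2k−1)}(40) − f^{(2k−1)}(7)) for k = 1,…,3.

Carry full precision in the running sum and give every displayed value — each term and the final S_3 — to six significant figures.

S_3 ≈ 423.913

The integral term ∫_7^40 x·e^(−x/42) dx = 413.291.
Endpoint term: (f(7) + f(40))/2 = (5.92537 + 15.4329)/2 = 10.6791.
Integral + boundary = 423.970.
k=1: B_{2}/(2)! × [f^{(1)}(40) − f^{(1)}(7)] = 1/12 × (0.0183724 − 0.705401) = -0.0572524.
Partial sum through k=1: 423.913.
k=2: B_{4}/(4)! × [f^{(3)}(40) − f^{(3)}(7)] = −1/720 × (0.000447854 − 0.00135962) = 1.26634e-06.
Partial sum through k=2: 423.913.
k=3: B_{6}/(6)! × [f^{(5)}(40) − f^{(5)}(7)] = 1/30240 × (5.01867e-07 − 1.31482e-06) = -2.68835e-11.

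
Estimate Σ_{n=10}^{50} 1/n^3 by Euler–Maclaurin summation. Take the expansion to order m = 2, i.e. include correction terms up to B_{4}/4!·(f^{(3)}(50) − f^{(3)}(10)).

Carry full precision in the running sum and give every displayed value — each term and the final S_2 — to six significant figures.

The integral term ∫_10^50 1/x^3 dx = 0.00480000.
Boundary: ½(f(10) + f(50)) = ½(0.00100000 + 8.00000e-06) = 0.000504000.
Running total after boundary: 0.00530400.
k=1: B_{2}/(2)! × [f^{(1)}(50) − f^{(1)}(10)] = 1/12 × (-4.80000e-07 − (-0.000300000)) = 2.49600e-05.
Partial sum through k=1: 0.00532896.
k=2: B_{4}/(4)! × [f^{(3)}(50) − f^{(3)}(10)] = −1/720 × (-3.84000e-09 − (-6.00000e-05)) = -8.33280e-08.

S_2 ≈ 0.00532888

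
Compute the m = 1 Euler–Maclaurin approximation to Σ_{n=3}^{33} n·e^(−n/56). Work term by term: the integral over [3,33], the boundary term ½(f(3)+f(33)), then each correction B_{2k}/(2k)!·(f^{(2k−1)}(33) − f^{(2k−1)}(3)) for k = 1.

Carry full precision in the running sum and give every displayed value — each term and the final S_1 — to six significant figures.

∫_3^33 x·e^(−x/56) dx evaluates to 366.916.
½[f(3) + f(33)] = ½[2.84351 + 18.3059] = 10.5747.
So far: 377.491.
k=1: B_{2}/(2)! × [f^{(1)}(33) − f^{(1)}(3)] = 1/12 × (0.227833 − 0.897061) = -0.0557690.

S_1 ≈ 377.435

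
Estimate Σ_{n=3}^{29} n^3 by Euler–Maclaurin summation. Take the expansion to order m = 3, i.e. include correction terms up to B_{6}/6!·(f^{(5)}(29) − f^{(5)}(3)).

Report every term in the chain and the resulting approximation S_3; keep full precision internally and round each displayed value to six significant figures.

S_3 ≈ 189216

The integral term ∫_3^29 x^3 dx = 176800.
Boundary: ½(f(3) + f(29)) = ½(27.0000 + 24389.0) = 12208.0.
Running total after boundary: 189008.
k=1: B_{2}/(2)! × [f^{(1)}(29) − f^{(1)}(3)] = 1/12 × (2523.00 − 27.0000) = 208.000.
After k=1: 189216.
k=2: B_{4}/(4)! × [f^{(3)}(29) − f^{(3)}(3)] = −1/720 × (6.00000 − 6.00000) = 0.00000.
After k=2: 189216.
k=3: B_{6}/(6)! × [f^{(5)}(29) − f^{(5)}(3)] = 1/30240 × (0.00000 − 0.00000) = 0.00000.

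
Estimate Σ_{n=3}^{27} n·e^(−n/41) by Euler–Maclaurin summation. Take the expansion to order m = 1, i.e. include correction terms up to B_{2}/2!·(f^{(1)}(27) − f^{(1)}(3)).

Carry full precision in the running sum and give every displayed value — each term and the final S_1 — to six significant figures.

S_1 ≈ 241.947

The integral term ∫_3^27 x·e^(−x/41) dx = 233.622.
Endpoint term: (f(3) + f(27))/2 = (2.78833 + 13.9754)/2 = 8.38187.
Running total after boundary: 242.004.
Correction k=1: B_{2}/2! · (f^{(1)}(27) − f^{(1)}(3)) = 1/12 · (0.176744 − 0.861434) = -0.0570575.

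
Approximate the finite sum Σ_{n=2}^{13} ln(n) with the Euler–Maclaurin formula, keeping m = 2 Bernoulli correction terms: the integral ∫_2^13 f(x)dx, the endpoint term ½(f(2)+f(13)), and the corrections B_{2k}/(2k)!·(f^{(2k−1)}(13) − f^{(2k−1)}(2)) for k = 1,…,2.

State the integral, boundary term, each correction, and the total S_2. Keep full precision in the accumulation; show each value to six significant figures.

S_2 ≈ 22.5522

Integral: ∫_2^13 ln(x) dx = 20.9580.
Boundary: ½(f(2) + f(13)) = ½(0.693147 + 2.56495) = 1.62905.
Running total after boundary: 22.5871.
Order-1 term: 1/12 · (0.0769231 − 0.500000) = -0.0352564.
Running total after k=1: 22.5518.
Order-2 term: −1/720 · (0.000910332 − 0.250000) = 0.000345958.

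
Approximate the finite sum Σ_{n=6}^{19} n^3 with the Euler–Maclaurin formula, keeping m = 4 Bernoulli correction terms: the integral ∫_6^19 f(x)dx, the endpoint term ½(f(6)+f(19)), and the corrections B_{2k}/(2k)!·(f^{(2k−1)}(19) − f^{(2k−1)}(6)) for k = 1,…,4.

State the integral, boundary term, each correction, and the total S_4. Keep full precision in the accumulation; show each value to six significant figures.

S_4 ≈ 35875.0

The integral term ∫_6^19 x^3 dx = 32256.2.
Boundary: ½(f(6) + f(19)) = ½(216.000 + 6859.00) = 3537.50.
Running total after boundary: 35793.8.
Correction k=1: B_{2}/2! · (f^{(1)}(19) − f^{(1)}(6)) = 1/12 · (1083.00 − 108.000) = 81.2500.
After k=1: 35875.0.
Correction k=2: B_{4}/4! · (f^{(3)}(19) − f^{(3)}(6)) = −1/720 · (6.00000 − 6.00000) = 0.00000.
After k=2: 35875.0.
Correction k=3: B_{6}/6! · (f^{(5)}(19) − f^{(5)}(6)) = 1/30240 · (0.00000 − 0.00000) = 0.00000.
After k=3: 35875.0.
Correction k=4: B_{8}/8! · (f^{(7)}(19) − f^{(7)}(6)) = −1/1209600 · (0.00000 − 0.00000) = 0.00000.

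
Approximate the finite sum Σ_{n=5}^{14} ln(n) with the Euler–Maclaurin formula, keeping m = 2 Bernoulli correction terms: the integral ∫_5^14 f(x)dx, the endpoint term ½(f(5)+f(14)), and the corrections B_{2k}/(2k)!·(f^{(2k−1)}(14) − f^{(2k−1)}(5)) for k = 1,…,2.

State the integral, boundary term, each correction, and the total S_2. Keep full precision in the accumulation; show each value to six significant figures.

S_2 ≈ 22.0132

Integral: ∫_5^14 ln(x) dx = 19.8996.
Boundary: ½(f(5) + f(14)) = ½(1.60944 + 2.63906) = 2.12425.
Running total after boundary: 22.0239.
Correction k=1: B_{2}/2! · (f^{(1)}(14) − f^{(1)}(5)) = 1/12 · (0.0714286 − 0.200000) = -0.0107143.
Partial sum through k=1: 22.0131.
Correction k=2: B_{4}/4! · (f^{(3)}(14) − f^{(3)}(5)) = −1/720 · (0.000728863 − 0.0160000) = 2.12099e-05.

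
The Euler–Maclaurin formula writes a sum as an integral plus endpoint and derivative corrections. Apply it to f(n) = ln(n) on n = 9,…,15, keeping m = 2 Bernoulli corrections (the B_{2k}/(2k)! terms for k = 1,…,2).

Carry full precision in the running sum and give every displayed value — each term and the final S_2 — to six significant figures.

∫_9^15 ln(x) dx evaluates to 14.8457.
½[f(9) + f(15)] = ½[2.19722 + 2.70805] = 2.45264.
So far: 17.2984.
Correction k=1: B_{2}/2! · (f^{(1)}(15) − f^{(1)}(9)) = 1/12 · (0.0666667 − 0.111111) = -0.00370370.
Partial sum through k=1: 17.2947.
Correction k=2: B_{4}/4! · (f^{(3)}(15) − f^{(3)}(9)) = −1/720 · (0.000592593 − 0.00274348) = 2.98735e-06.

S_2 ≈ 17.2947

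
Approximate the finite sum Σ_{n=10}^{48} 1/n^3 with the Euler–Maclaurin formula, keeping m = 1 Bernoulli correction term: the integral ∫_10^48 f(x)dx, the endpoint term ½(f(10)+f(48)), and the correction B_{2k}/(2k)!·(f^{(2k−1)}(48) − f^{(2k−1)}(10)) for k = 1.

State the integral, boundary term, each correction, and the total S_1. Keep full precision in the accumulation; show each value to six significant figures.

S_1 ≈ 0.00531246

The integral term ∫_10^48 1/x^3 dx = 0.00478299.
½[f(10) + f(48)] = ½[0.00100000 + 9.04225e-06] = 0.000504521.
Running total after boundary: 0.00528751.
k=1: B_{2}/(2)! × [f^{(1)}(48) − f^{(1)}(10)] = 1/12 × (-5.65140e-07 − (-0.000300000)) = 2.49529e-05.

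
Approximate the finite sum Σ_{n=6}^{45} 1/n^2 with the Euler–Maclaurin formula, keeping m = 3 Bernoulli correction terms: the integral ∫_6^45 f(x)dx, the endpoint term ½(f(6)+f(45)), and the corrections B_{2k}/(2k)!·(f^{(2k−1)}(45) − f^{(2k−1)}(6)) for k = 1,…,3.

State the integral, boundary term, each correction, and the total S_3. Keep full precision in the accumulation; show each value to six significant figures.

The integral term ∫_6^45 1/x^2 dx = 0.144444.
Boundary: ½(f(6) + f(45)) = ½(0.0277778 + 0.000493827) = 0.0141358.
So far: 0.158580.
k=1: B_{2}/(2)! × [f^{(1)}(45) − f^{(1)}(6)] = 1/12 × (-2.19479e-05 − (-0.00925926)) = 0.000769776.
Running total after k=1: 0.159350.
k=2: B_{4}/(4)! × [f^{(3)}(45) − f^{(3)}(6)] = −1/720 × (-1.30061e-07 − (-0.00308642)) = -4.28651e-06.
Running total after k=2: 0.159346.
k=3: B_{6}/(6)! × [f^{(5)}(45) − f^{(5)}(6)] = 1/30240 × (-1.92684e-09 − (-0.00257202)) = 8.50534e-08.

S_3 ≈ 0.159346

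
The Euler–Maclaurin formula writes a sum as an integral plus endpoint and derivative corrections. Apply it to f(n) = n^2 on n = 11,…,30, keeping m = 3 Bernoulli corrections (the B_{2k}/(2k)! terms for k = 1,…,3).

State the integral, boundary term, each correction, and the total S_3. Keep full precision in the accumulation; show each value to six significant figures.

S_3 ≈ 9070.00

Integral: ∫_11^30 x^2 dx = 8556.33.
½[f(11) + f(30)] = ½[121.000 + 900.000] = 510.500.
Integral + boundary = 9066.83.
Order-1 term: 1/12 · (60.0000 − 22.0000) = 3.16667.
After k=1: 9070.00.
Order-2 term: −1/720 · (0.00000 − 0.00000) = 0.00000.
After k=2: 9070.00.
Order-3 term: 1/30240 · (0.00000 − 0.00000) = 0.00000.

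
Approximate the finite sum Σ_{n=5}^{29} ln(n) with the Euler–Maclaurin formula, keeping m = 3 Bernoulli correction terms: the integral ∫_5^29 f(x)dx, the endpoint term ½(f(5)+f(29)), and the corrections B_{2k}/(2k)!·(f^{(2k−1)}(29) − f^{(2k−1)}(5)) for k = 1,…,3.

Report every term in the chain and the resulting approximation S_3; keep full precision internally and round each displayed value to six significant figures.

∫_5^29 ln(x) dx evaluates to 65.6044.
½[f(5) + f(29)] = ½[1.60944 + 3.36730] = 2.48837.
Running total after boundary: 68.0928.
Order-1 term: 1/12 · (0.0344828 − 0.200000) = -0.0137931.
Partial sum through k=1: 68.0790.
Order-2 term: −1/720 · (8.20042e-05 − 0.0160000) = 2.21083e-05.
Partial sum through k=2: 68.0790.
Order-3 term: 1/30240 · (1.17010e-06 − 0.00768000) = -2.53930e-07.

S_3 ≈ 68.0790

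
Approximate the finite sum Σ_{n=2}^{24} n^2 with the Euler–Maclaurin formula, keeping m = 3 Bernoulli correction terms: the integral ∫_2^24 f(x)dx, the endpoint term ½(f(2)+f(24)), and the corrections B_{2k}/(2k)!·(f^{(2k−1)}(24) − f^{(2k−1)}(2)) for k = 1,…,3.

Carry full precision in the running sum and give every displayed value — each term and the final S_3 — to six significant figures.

S_3 ≈ 4899.00

Integral: ∫_2^24 x^2 dx = 4605.33.
½[f(2) + f(24)] = ½[4.00000 + 576.000] = 290.000.
Integral + boundary = 4895.33.
k=1: B_{2}/(2)! × [f^{(1)}(24) − f^{(1)}(2)] = 1/12 × (48.0000 − 4.00000) = 3.66667.
After k=1: 4899.00.
k=2: B_{4}/(4)! × [f^{(3)}(24) − f^{(3)}(2)] = −1/720 × (0.00000 − 0.00000) = 0.00000.
After k=2: 4899.00.
k=3: B_{6}/(6)! × [f^{(5)}(24) − f^{(5)}(2)] = 1/30240 × (0.00000 − 0.00000) = 0.00000.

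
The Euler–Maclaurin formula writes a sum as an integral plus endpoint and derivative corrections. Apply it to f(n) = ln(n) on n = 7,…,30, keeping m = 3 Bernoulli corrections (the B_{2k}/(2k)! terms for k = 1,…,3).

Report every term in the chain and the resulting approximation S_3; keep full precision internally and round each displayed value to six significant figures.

S_3 ≈ 68.0790

Integral: ∫_7^30 ln(x) dx = 65.4146.
Boundary: ½(f(7) + f(30)) = ½(1.94591 + 3.40120) = 2.67355.
So far: 68.0881.
Order-1 term: 1/12 · (0.0333333 − 0.142857) = -0.00912698.
Running total after k=1: 68.0790.
Order-2 term: −1/720 · (7.40741e-05 − 0.00583090) = 7.99560e-06.
Running total after k=2: 68.0790.
Order-3 term: 1/30240 · (9.87654e-07 − 0.00142798) = -4.71888e-08.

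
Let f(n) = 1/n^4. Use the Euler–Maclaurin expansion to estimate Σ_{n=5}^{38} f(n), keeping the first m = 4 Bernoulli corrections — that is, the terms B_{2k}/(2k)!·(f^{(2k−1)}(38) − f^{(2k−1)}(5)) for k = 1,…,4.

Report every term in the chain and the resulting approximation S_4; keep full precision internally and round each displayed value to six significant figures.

Integral: ∫_5^38 1/x^4 dx = 0.00266059.
Boundary: ½(f(5) + f(38)) = ½(0.00160000 + 4.79585e-07) = 0.000800240.
Integral + boundary = 0.00346083.
Correction k=1: B_{2}/2! · (f^{(1)}(38) − f^{(1)}(5)) = 1/12 · (-5.04826e-08 − (-0.00128000)) = 0.000106662.
Partial sum through k=1: 0.00356749.
Correction k=2: B_{4}/4! · (f^{(3)}(38) − f^{(3)}(5)) = −1/720 · (-1.04881e-09 − (-0.00153600)) = -2.13333e-06.
Partial sum through k=2: 0.00356536.
Correction k=3: B_{6}/6! · (f^{(5)}(38) − f^{(5)}(5)) = 1/30240 · (-4.06740e-11 − (-0.00344064)) = 1.13778e-07.
Partial sum through k=3: 0.00356547.
Correction k=4: B_{8}/8! · (f^{(7)}(38) − f^{(7)}(5)) = −1/1209600 · (-2.53508e-12 − (-0.0123863)) = -1.02400e-08.

S_4 ≈ 0.00356546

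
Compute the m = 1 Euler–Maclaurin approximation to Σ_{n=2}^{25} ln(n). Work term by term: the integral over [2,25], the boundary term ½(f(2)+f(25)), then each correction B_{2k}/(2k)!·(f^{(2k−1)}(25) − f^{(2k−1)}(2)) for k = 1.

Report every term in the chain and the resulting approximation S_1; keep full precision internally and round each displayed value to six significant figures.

∫_2^25 ln(x) dx evaluates to 56.0856.
½[f(2) + f(25)] = ½[0.693147 + 3.21888] = 1.95601.
Running total after boundary: 58.0416.
k=1: B_{2}/(2)! × [f^{(1)}(25) − f^{(1)}(2)] = 1/12 × (0.0400000 − 0.500000) = -0.0383333.

S_1 ≈ 58.0033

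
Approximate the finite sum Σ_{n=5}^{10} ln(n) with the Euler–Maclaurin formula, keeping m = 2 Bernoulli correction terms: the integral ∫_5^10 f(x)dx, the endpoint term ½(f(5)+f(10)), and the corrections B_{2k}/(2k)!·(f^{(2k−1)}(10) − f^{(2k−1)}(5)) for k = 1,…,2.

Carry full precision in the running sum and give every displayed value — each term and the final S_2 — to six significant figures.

S_2 ≈ 11.9264

∫_5^10 ln(x) dx evaluates to 9.97866.
Endpoint term: (f(5) + f(10))/2 = (1.60944 + 2.30259)/2 = 1.95601.
So far: 11.9347.
k=1: B_{2}/(2)! × [f^{(1)}(10) − f^{(1)}(5)] = 1/12 × (0.100000 − 0.200000) = -0.00833333.
Partial sum through k=1: 11.9263.
k=2: B_{4}/(4)! × [f^{(3)}(10) − f^{(3)}(5)] = −1/720 × (0.00200000 − 0.0160000) = 1.94444e-05.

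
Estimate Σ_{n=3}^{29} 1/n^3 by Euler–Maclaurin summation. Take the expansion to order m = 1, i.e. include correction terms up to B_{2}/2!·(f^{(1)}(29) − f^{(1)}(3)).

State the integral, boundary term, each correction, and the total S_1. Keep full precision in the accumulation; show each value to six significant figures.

S_1 ≈ 0.0765861

Integral: ∫_3^29 1/x^3 dx = 0.0549610.
Endpoint term: (f(3) + f(29))/2 = (0.0370370 + 4.10021e-05)/2 = 0.0185390.
Integral + boundary = 0.0735000.
Order-1 term: 1/12 · (-4.24160e-06 − (-0.0370370)) = 0.00308607.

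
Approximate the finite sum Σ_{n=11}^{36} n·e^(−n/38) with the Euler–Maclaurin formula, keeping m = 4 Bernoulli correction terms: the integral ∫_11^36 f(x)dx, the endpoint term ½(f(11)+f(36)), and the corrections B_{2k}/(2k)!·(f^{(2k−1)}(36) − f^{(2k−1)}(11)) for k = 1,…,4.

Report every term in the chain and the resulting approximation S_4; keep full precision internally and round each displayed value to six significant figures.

S_4 ≈ 314.674

Integral: ∫_11^36 x·e^(−x/38) dx = 303.619.
Endpoint term: (f(11) + f(36))/2 = (8.23523 + 13.9594)/2 = 11.0973.
Integral + boundary = 314.716.
k=1: B_{2}/(2)! × [f^{(1)}(36) − f^{(1)}(11)] = 1/12 × (0.0204084 − 0.531941) = -0.0426277.
Running total after k=1: 314.674.
k=2: B_{4}/(4)! × [f^{(3)}(36) − f^{(3)}(11)] = −1/720 × (0.000551197 − 0.00140530) = 1.18626e-06.
Running total after k=2: 314.674.
k=3: B_{6}/(6)! × [f^{(5)}(36) − f^{(5)}(11)] = 1/30240 × (7.53643e-07 − 1.69129e-06) = -3.10069e-11.
Running total after k=3: 314.674.
k=4: B_{8}/(8)! × [f^{(7)}(36) − f^{(7)}(11)] = −1/1209600 × (7.79481e-10 − 1.66855e-09) = 7.35007e-16.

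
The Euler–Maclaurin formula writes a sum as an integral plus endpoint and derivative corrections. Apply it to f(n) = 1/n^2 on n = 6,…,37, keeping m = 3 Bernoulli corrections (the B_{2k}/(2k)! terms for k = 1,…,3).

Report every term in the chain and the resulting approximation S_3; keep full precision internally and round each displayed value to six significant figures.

S_3 ≈ 0.154658

Integral: ∫_6^37 1/x^2 dx = 0.139640.
½[f(6) + f(37)] = ½[0.0277778 + 0.000730460] = 0.0142541.
Integral + boundary = 0.153894.
k=1: B_{2}/(2)! × [f^{(1)}(37) − f^{(1)}(6)] = 1/12 × (-3.94843e-05 − (-0.00925926)) = 0.000768315.
Running total after k=1: 0.154662.
k=2: B_{4}/(4)! × [f^{(3)}(37) − f^{(3)}(6)] = −1/720 × (-3.46101e-07 − (-0.00308642)) = -4.28621e-06.
Running total after k=2: 0.154658.
k=3: B_{6}/(6)! × [f^{(5)}(37) − f^{(5)}(6)] = 1/30240 × (-7.58439e-09 − (-0.00257202)) = 8.50532e-08.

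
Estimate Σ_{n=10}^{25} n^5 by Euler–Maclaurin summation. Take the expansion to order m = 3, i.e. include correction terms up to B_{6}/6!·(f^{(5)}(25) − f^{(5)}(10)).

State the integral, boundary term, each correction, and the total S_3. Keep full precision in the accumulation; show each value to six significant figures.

∫_10^25 x^5 dx evaluates to 4.05234e+07.
½[f(10) + f(25)] = ½[100000 + 9.76562e+06] = 4.93281e+06.
So far: 4.54562e+07.
k=1: B_{2}/(2)! × [f^{(1)}(25) − f^{(1)}(10)] = 1/12 × (1.95312e+06 − 50000.0) = 158594.
Partial sum through k=1: 4.56148e+07.
k=2: B_{4}/(4)! × [f^{(3)}(25) − f^{(3)}(10)] = −1/720 × (37500.0 − 6000.00) = -43.7500.
Partial sum through k=2: 4.56148e+07.
k=3: B_{6}/(6)! × [f^{(5)}(25) − f^{(5)}(10)] = 1/30240 × (120.000 − 120.000) = 0.00000.

S_3 ≈ 4.56148e+07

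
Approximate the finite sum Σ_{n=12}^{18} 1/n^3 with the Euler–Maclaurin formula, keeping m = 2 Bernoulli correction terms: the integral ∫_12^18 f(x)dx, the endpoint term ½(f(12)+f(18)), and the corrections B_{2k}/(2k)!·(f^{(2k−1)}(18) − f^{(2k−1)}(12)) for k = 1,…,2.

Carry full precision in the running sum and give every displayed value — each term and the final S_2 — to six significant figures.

Integral: ∫_12^18 1/x^3 dx = 0.00192901.
Endpoint term: (f(12) + f(18))/2 = (0.000578704 + 0.000171468)/2 = 0.000375086.
So far: 0.00230410.
Correction k=1: B_{2}/2! · (f^{(1)}(18) − f^{(1)}(12)) = 1/12 · (-2.85780e-05 − (-0.000144676)) = 9.67483e-06.
Running total after k=1: 0.00231377.
Correction k=2: B_{4}/4! · (f^{(3)}(18) − f^{(3)}(12)) = −1/720 · (-1.76407e-06 − (-2.00939e-05)) = -2.54581e-08.

S_2 ≈ 0.00231375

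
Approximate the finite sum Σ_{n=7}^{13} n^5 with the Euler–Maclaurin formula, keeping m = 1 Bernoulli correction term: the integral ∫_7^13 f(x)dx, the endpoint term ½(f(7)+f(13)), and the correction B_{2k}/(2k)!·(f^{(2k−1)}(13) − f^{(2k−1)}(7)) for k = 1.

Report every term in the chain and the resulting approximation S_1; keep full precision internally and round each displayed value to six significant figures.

Integral: ∫_7^13 x^5 dx = 784860.
Boundary: ½(f(7) + f(13)) = ½(16807.0 + 371293) = 194050.
Integral + boundary = 978910.
k=1: B_{2}/(2)! × [f^{(1)}(13) − f^{(1)}(7)] = 1/12 × (142805 − 12005.0) = 10900.0.

S_1 ≈ 989810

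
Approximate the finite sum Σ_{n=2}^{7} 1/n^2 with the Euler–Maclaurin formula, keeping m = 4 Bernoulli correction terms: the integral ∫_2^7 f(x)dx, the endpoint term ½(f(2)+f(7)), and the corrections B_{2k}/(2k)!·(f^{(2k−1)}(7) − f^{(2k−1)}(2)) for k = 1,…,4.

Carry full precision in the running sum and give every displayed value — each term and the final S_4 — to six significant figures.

S_4 ≈ 0.511776

The integral term ∫_2^7 1/x^2 dx = 0.357143.
Endpoint term: (f(2) + f(7))/2 = (0.250000 + 0.0204082)/2 = 0.135204.
So far: 0.492347.
k=1: B_{2}/(2)! × [f^{(1)}(7) − f^{(1)}(2)] = 1/12 × (-0.00583090 − (-0.250000)) = 0.0203474.
Running total after k=1: 0.512694.
k=2: B_{4}/(4)! × [f^{(3)}(7) − f^{(3)}(2)] = −1/720 × (-0.00142798 − (-0.750000)) = -0.00103968.
Running total after k=2: 0.511655.
k=3: B_{6}/(6)! × [f^{(5)}(7) − f^{(5)}(2)] = 1/30240 × (-0.000874271 − (-5.62500)) = 0.000185983.
Running total after k=3: 0.511841.
k=4: B_{8}/(8)! × [f^{(7)}(7) − f^{(7)}(2)] = −1/1209600 × (-0.000999167 − (-78.7500)) = -6.51033e-05.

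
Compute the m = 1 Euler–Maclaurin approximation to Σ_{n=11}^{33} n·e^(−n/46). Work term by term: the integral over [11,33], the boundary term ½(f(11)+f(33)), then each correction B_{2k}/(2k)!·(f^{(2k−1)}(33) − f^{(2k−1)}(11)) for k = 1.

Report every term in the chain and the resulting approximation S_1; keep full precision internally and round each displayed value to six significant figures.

Integral: ∫_11^33 x·e^(−x/46) dx = 290.854.
Boundary: ½(f(11) + f(33)) = ½(8.66043 + 16.1048) = 12.3826.
Running total after boundary: 303.237.
Correction k=1: B_{2}/2! · (f^{(1)}(33) − f^{(1)}(11)) = 1/12 · (0.137920 − 0.599042) = -0.0384268.

S_1 ≈ 303.199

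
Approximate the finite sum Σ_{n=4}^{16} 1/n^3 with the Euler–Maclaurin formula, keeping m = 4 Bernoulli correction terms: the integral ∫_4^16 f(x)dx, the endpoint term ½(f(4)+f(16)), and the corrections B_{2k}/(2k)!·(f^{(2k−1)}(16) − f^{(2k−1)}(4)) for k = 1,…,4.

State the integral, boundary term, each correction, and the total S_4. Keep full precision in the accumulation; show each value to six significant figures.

S_4 ≈ 0.0381850

∫_4^16 1/x^3 dx evaluates to 0.0292969.
Endpoint term: (f(4) + f(16))/2 = (0.0156250 + 0.000244141)/2 = 0.00793457.
Integral + boundary = 0.0372314.
k=1: B_{2}/(2)! × [f^{(1)}(16) − f^{(1)}(4)] = 1/12 × (-4.57764e-05 − (-0.0117188)) = 0.000972748.
After k=1: 0.0382042.
k=2: B_{4}/(4)! × [f^{(3)}(16) − f^{(3)}(4)] = −1/720 × (-3.57628e-06 − (-0.0146484)) = -2.03401e-05.
After k=2: 0.0381839.
k=3: B_{6}/(6)! × [f^{(5)}(16) − f^{(5)}(4)] = 1/30240 × (-5.86733e-07 − (-0.0384521)) = 1.27155e-06.
After k=3: 0.0381851.
k=4: B_{8}/(8)! × [f^{(7)}(16) − f^{(7)}(4)] = −1/1209600 × (-1.65019e-07 − (-0.173035)) = -1.43051e-07.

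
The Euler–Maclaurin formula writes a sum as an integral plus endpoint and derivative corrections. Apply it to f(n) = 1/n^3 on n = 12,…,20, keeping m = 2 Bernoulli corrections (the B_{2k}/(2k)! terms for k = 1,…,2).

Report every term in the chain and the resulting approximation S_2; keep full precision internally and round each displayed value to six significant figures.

The integral term ∫_12^20 1/x^3 dx = 0.00222222.
Boundary: ½(f(12) + f(20)) = ½(0.000578704 + 0.000125000) = 0.000351852.
Integral + boundary = 0.00257407.
k=1: B_{2}/(2)! × [f^{(1)}(20) − f^{(1)}(12)] = 1/12 × (-1.87500e-05 − (-0.000144676)) = 1.04938e-05.
After k=1: 0.00258457.
k=2: B_{4}/(4)! × [f^{(3)}(20) − f^{(3)}(12)] = −1/720 × (-9.37500e-07 − (-2.00939e-05)) = -2.66061e-08.

S_2 ≈ 0.00258454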